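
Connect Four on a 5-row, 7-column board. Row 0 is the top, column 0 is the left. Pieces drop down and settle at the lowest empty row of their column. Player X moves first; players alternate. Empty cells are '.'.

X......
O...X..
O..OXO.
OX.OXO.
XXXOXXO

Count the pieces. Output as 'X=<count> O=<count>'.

X=10 O=9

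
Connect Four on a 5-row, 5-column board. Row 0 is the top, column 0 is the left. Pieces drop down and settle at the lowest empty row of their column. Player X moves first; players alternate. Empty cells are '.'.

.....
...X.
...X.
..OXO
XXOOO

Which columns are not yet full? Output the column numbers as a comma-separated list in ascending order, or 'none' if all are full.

col 0: top cell = '.' → open
col 1: top cell = '.' → open
col 2: top cell = '.' → open
col 3: top cell = '.' → open
col 4: top cell = '.' → open

Answer: 0,1,2,3,4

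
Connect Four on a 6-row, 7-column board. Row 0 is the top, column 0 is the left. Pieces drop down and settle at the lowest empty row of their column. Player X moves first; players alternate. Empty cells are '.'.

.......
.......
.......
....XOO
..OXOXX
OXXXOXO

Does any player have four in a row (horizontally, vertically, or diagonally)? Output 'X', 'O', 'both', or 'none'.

none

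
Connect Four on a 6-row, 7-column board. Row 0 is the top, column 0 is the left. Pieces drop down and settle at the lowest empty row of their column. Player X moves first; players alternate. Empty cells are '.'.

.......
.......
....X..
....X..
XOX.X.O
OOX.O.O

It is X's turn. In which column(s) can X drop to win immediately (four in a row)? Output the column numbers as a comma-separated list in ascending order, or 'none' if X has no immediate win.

Answer: 4

Derivation:
col 0: drop X → no win
col 1: drop X → no win
col 2: drop X → no win
col 3: drop X → no win
col 4: drop X → WIN!
col 5: drop X → no win
col 6: drop X → no win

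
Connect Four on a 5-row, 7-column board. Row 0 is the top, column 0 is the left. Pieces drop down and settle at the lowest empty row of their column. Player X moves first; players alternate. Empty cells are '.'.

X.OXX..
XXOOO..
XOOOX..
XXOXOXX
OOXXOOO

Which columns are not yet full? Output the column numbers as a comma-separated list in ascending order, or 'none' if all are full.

col 0: top cell = 'X' → FULL
col 1: top cell = '.' → open
col 2: top cell = 'O' → FULL
col 3: top cell = 'X' → FULL
col 4: top cell = 'X' → FULL
col 5: top cell = '.' → open
col 6: top cell = '.' → open

Answer: 1,5,6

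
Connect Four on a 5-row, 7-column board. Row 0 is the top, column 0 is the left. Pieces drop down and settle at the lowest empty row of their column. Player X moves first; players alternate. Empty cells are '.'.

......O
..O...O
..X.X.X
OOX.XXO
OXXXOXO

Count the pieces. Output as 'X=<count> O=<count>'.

X=10 O=9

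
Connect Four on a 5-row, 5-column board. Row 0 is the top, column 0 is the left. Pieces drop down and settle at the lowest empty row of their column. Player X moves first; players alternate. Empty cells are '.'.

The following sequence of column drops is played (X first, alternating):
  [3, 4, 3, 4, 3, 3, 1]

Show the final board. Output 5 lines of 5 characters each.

Answer: .....
...O.
...X.
...XO
.X.XO

Derivation:
Move 1: X drops in col 3, lands at row 4
Move 2: O drops in col 4, lands at row 4
Move 3: X drops in col 3, lands at row 3
Move 4: O drops in col 4, lands at row 3
Move 5: X drops in col 3, lands at row 2
Move 6: O drops in col 3, lands at row 1
Move 7: X drops in col 1, lands at row 4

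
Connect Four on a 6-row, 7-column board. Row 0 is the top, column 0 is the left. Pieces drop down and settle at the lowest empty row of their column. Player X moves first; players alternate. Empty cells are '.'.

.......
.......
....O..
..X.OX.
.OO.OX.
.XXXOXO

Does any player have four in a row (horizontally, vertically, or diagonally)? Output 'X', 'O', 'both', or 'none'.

O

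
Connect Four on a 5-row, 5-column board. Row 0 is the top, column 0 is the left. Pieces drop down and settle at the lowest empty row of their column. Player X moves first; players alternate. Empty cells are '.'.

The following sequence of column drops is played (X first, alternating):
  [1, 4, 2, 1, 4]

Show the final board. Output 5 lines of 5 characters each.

Answer: .....
.....
.....
.O..X
.XX.O

Derivation:
Move 1: X drops in col 1, lands at row 4
Move 2: O drops in col 4, lands at row 4
Move 3: X drops in col 2, lands at row 4
Move 4: O drops in col 1, lands at row 3
Move 5: X drops in col 4, lands at row 3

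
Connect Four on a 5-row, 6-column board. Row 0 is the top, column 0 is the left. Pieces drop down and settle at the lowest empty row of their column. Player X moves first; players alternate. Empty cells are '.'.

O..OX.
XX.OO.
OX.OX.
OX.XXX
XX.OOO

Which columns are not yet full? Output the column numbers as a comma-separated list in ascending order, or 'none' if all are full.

Answer: 1,2,5

Derivation:
col 0: top cell = 'O' → FULL
col 1: top cell = '.' → open
col 2: top cell = '.' → open
col 3: top cell = 'O' → FULL
col 4: top cell = 'X' → FULL
col 5: top cell = '.' → open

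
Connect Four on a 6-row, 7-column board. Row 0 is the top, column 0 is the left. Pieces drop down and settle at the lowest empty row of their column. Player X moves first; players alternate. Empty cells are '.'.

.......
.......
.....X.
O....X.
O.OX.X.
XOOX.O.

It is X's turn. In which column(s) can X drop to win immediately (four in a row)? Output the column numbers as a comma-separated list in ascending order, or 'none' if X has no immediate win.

col 0: drop X → no win
col 1: drop X → no win
col 2: drop X → no win
col 3: drop X → no win
col 4: drop X → no win
col 5: drop X → WIN!
col 6: drop X → no win

Answer: 5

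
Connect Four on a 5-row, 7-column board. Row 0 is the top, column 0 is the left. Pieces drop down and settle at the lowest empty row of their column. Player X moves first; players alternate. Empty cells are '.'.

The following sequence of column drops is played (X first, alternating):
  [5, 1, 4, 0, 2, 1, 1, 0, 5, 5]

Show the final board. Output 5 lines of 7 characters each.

Answer: .......
.......
.X...O.
OO...X.
OOX.XX.

Derivation:
Move 1: X drops in col 5, lands at row 4
Move 2: O drops in col 1, lands at row 4
Move 3: X drops in col 4, lands at row 4
Move 4: O drops in col 0, lands at row 4
Move 5: X drops in col 2, lands at row 4
Move 6: O drops in col 1, lands at row 3
Move 7: X drops in col 1, lands at row 2
Move 8: O drops in col 0, lands at row 3
Move 9: X drops in col 5, lands at row 3
Move 10: O drops in col 5, lands at row 2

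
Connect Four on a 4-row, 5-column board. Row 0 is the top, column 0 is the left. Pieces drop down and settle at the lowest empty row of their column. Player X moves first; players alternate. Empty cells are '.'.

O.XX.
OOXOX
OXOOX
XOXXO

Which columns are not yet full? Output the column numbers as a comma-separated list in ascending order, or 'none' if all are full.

Answer: 1,4

Derivation:
col 0: top cell = 'O' → FULL
col 1: top cell = '.' → open
col 2: top cell = 'X' → FULL
col 3: top cell = 'X' → FULL
col 4: top cell = '.' → open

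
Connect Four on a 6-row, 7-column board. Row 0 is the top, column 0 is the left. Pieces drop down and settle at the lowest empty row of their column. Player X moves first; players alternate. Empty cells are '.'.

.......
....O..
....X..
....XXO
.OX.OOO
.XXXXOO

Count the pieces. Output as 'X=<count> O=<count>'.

X=8 O=8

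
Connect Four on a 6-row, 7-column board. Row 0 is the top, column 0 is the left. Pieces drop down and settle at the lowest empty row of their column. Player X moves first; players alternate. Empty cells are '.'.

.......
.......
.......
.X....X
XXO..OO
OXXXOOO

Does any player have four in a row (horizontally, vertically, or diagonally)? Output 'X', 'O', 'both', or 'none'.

none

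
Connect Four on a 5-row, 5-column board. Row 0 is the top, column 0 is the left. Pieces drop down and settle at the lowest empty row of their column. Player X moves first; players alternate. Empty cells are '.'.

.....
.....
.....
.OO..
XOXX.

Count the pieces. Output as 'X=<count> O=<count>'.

X=3 O=3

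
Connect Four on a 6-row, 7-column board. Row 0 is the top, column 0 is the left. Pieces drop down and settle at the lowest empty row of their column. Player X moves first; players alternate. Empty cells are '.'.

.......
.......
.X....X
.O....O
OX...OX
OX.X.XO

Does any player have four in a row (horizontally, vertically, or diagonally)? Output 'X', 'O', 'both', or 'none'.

none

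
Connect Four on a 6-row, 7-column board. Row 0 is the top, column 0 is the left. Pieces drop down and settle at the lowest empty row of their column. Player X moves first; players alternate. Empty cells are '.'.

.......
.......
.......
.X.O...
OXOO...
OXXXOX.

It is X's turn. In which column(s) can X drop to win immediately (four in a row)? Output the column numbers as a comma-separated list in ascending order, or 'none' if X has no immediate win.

col 0: drop X → no win
col 1: drop X → WIN!
col 2: drop X → no win
col 3: drop X → no win
col 4: drop X → no win
col 5: drop X → no win
col 6: drop X → no win

Answer: 1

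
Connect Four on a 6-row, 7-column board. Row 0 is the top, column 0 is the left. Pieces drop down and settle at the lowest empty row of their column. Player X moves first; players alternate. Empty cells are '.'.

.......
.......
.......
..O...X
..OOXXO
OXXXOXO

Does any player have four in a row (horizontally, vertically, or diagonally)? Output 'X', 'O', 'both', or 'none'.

none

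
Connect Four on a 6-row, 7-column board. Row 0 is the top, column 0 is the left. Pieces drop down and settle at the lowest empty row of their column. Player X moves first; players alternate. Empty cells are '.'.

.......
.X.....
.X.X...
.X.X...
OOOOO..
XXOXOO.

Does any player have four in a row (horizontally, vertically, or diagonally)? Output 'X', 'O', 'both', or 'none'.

O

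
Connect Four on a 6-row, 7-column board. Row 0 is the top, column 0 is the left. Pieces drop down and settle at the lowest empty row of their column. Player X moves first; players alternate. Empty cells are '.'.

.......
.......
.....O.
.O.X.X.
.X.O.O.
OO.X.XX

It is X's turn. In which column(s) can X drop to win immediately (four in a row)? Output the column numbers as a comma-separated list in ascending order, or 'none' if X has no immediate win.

col 0: drop X → no win
col 1: drop X → no win
col 2: drop X → no win
col 3: drop X → no win
col 4: drop X → WIN!
col 5: drop X → no win
col 6: drop X → no win

Answer: 4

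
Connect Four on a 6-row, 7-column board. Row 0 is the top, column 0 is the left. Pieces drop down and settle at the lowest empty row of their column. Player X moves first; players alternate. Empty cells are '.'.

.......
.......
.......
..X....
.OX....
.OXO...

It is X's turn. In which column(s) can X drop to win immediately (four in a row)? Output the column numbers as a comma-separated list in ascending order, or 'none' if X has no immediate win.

col 0: drop X → no win
col 1: drop X → no win
col 2: drop X → WIN!
col 3: drop X → no win
col 4: drop X → no win
col 5: drop X → no win
col 6: drop X → no win

Answer: 2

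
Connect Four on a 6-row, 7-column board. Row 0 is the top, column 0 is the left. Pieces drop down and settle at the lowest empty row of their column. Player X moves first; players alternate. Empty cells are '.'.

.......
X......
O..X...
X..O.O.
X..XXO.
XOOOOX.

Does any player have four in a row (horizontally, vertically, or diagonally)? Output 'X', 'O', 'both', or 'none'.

O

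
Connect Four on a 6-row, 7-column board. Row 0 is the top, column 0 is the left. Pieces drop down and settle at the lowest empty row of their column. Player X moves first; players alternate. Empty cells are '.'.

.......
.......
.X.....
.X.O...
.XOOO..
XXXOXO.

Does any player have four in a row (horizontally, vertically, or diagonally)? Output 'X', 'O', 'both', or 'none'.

X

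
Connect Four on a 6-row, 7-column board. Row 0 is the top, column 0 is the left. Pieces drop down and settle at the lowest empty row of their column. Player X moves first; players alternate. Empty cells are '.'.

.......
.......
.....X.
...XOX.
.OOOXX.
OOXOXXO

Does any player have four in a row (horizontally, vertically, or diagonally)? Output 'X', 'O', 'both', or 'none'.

X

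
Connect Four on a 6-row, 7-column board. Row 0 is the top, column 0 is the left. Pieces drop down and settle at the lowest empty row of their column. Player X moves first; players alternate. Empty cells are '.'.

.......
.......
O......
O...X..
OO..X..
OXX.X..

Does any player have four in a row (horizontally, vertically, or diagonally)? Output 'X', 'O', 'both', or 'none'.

O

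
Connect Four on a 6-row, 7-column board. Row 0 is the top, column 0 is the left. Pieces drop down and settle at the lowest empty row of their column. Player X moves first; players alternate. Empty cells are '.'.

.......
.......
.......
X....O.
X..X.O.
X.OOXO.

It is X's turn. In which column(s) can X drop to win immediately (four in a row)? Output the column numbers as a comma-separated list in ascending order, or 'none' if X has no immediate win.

col 0: drop X → WIN!
col 1: drop X → no win
col 2: drop X → no win
col 3: drop X → no win
col 4: drop X → no win
col 5: drop X → no win
col 6: drop X → no win

Answer: 0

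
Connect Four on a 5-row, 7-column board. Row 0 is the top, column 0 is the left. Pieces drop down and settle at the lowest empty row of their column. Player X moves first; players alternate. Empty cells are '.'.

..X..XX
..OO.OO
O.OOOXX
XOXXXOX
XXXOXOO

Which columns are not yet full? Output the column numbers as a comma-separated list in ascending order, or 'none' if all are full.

col 0: top cell = '.' → open
col 1: top cell = '.' → open
col 2: top cell = 'X' → FULL
col 3: top cell = '.' → open
col 4: top cell = '.' → open
col 5: top cell = 'X' → FULL
col 6: top cell = 'X' → FULL

Answer: 0,1,3,4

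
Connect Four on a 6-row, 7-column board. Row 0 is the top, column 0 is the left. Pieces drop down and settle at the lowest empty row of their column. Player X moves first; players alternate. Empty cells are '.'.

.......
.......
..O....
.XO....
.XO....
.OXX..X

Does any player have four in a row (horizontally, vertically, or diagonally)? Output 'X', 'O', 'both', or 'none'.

none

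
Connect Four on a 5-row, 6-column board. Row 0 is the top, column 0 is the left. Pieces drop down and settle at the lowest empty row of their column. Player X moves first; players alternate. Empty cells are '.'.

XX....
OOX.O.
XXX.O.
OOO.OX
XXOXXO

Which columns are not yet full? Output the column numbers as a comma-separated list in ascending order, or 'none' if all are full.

col 0: top cell = 'X' → FULL
col 1: top cell = 'X' → FULL
col 2: top cell = '.' → open
col 3: top cell = '.' → open
col 4: top cell = '.' → open
col 5: top cell = '.' → open

Answer: 2,3,4,5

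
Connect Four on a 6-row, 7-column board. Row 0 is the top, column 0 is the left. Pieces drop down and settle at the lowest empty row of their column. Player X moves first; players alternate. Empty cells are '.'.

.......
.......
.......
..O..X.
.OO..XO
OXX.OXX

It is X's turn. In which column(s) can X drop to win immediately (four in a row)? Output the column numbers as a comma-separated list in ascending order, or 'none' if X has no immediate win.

col 0: drop X → no win
col 1: drop X → no win
col 2: drop X → no win
col 3: drop X → no win
col 4: drop X → no win
col 5: drop X → WIN!
col 6: drop X → no win

Answer: 5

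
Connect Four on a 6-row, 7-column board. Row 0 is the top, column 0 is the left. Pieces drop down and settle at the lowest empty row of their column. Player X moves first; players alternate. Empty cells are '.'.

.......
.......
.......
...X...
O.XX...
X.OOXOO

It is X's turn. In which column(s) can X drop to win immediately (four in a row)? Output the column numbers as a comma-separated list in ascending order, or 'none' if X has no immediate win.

Answer: none

Derivation:
col 0: drop X → no win
col 1: drop X → no win
col 2: drop X → no win
col 3: drop X → no win
col 4: drop X → no win
col 5: drop X → no win
col 6: drop X → no win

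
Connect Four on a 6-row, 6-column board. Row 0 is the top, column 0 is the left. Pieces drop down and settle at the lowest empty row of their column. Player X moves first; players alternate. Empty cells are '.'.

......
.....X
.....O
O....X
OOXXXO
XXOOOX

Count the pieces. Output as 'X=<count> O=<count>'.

X=8 O=8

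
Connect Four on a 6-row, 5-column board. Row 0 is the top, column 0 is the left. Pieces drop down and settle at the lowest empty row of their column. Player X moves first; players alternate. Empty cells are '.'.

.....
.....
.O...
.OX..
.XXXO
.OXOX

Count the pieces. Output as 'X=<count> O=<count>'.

X=6 O=5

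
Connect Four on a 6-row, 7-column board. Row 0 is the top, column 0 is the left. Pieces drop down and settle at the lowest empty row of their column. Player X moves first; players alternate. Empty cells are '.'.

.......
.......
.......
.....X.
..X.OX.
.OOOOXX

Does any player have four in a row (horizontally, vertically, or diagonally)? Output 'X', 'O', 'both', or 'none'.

O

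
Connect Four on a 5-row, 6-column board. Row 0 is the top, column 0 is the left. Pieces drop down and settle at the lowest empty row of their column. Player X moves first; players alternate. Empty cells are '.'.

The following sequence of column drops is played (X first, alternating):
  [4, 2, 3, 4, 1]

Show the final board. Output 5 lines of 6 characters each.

Move 1: X drops in col 4, lands at row 4
Move 2: O drops in col 2, lands at row 4
Move 3: X drops in col 3, lands at row 4
Move 4: O drops in col 4, lands at row 3
Move 5: X drops in col 1, lands at row 4

Answer: ......
......
......
....O.
.XOXX.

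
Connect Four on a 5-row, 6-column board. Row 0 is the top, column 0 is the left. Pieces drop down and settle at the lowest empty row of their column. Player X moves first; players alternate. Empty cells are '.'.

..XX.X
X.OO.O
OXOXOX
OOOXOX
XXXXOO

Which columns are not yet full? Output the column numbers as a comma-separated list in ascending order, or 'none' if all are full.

Answer: 0,1,4

Derivation:
col 0: top cell = '.' → open
col 1: top cell = '.' → open
col 2: top cell = 'X' → FULL
col 3: top cell = 'X' → FULL
col 4: top cell = '.' → open
col 5: top cell = 'X' → FULL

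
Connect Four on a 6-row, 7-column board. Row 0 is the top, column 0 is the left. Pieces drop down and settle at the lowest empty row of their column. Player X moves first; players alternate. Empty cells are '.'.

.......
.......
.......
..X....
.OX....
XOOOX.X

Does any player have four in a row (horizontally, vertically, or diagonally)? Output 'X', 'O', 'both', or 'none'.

none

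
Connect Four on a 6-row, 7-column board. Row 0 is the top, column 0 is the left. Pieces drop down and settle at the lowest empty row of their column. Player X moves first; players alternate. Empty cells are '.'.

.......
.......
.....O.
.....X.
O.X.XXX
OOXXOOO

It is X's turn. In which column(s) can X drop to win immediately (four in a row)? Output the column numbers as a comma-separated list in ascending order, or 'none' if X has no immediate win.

Answer: 3

Derivation:
col 0: drop X → no win
col 1: drop X → no win
col 2: drop X → no win
col 3: drop X → WIN!
col 4: drop X → no win
col 5: drop X → no win
col 6: drop X → no win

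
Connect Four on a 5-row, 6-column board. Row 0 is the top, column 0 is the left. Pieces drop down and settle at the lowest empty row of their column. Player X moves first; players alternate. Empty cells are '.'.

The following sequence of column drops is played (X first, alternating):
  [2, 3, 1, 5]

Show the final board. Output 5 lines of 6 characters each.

Answer: ......
......
......
......
.XXO.O

Derivation:
Move 1: X drops in col 2, lands at row 4
Move 2: O drops in col 3, lands at row 4
Move 3: X drops in col 1, lands at row 4
Move 4: O drops in col 5, lands at row 4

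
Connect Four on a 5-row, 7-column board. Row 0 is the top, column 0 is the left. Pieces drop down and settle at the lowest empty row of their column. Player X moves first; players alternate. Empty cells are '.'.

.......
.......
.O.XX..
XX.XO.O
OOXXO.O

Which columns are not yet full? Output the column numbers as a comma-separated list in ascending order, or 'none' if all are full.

Answer: 0,1,2,3,4,5,6

Derivation:
col 0: top cell = '.' → open
col 1: top cell = '.' → open
col 2: top cell = '.' → open
col 3: top cell = '.' → open
col 4: top cell = '.' → open
col 5: top cell = '.' → open
col 6: top cell = '.' → open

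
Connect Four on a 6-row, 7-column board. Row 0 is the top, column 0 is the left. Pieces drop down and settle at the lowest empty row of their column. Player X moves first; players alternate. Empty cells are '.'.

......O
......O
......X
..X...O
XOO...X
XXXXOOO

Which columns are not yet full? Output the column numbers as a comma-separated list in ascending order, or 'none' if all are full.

col 0: top cell = '.' → open
col 1: top cell = '.' → open
col 2: top cell = '.' → open
col 3: top cell = '.' → open
col 4: top cell = '.' → open
col 5: top cell = '.' → open
col 6: top cell = 'O' → FULL

Answer: 0,1,2,3,4,5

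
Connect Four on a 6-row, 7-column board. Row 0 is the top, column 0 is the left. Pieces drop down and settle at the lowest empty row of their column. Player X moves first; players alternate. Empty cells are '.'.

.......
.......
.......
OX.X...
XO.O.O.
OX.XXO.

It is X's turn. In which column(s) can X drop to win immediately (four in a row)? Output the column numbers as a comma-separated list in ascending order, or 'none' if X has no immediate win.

col 0: drop X → no win
col 1: drop X → no win
col 2: drop X → WIN!
col 3: drop X → no win
col 4: drop X → no win
col 5: drop X → no win
col 6: drop X → no win

Answer: 2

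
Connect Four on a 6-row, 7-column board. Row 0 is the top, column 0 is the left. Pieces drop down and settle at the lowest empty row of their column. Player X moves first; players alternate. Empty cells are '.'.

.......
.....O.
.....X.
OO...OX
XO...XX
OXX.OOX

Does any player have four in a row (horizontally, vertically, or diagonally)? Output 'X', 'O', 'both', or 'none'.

none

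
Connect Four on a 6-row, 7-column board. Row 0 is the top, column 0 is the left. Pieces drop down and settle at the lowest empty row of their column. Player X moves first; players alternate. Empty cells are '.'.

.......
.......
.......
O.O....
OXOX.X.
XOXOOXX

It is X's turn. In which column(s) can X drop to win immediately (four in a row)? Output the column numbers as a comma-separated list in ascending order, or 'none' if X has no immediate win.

Answer: none

Derivation:
col 0: drop X → no win
col 1: drop X → no win
col 2: drop X → no win
col 3: drop X → no win
col 4: drop X → no win
col 5: drop X → no win
col 6: drop X → no win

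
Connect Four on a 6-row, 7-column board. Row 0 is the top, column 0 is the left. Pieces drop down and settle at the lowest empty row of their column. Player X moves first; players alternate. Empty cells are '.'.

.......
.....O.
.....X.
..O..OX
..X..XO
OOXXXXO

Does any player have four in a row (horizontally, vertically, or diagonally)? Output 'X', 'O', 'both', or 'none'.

X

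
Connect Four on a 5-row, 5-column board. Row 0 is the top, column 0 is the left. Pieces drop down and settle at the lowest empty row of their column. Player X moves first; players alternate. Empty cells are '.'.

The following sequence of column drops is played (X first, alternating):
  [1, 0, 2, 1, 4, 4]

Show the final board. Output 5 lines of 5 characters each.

Move 1: X drops in col 1, lands at row 4
Move 2: O drops in col 0, lands at row 4
Move 3: X drops in col 2, lands at row 4
Move 4: O drops in col 1, lands at row 3
Move 5: X drops in col 4, lands at row 4
Move 6: O drops in col 4, lands at row 3

Answer: .....
.....
.....
.O..O
OXX.X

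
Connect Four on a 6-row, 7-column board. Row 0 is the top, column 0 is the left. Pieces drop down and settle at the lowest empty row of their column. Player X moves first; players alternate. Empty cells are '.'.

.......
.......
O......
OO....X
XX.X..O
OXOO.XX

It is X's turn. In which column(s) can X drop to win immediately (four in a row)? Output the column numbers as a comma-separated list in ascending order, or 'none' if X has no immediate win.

Answer: 2

Derivation:
col 0: drop X → no win
col 1: drop X → no win
col 2: drop X → WIN!
col 3: drop X → no win
col 4: drop X → no win
col 5: drop X → no win
col 6: drop X → no win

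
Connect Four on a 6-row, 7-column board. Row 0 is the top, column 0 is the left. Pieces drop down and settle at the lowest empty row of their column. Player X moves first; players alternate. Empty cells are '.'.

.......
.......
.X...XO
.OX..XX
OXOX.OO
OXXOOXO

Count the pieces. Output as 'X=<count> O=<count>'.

X=10 O=10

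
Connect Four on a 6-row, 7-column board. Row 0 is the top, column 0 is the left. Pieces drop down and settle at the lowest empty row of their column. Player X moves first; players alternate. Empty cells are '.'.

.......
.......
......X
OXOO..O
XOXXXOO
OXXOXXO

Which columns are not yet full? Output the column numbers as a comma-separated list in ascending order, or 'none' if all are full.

Answer: 0,1,2,3,4,5,6

Derivation:
col 0: top cell = '.' → open
col 1: top cell = '.' → open
col 2: top cell = '.' → open
col 3: top cell = '.' → open
col 4: top cell = '.' → open
col 5: top cell = '.' → open
col 6: top cell = '.' → open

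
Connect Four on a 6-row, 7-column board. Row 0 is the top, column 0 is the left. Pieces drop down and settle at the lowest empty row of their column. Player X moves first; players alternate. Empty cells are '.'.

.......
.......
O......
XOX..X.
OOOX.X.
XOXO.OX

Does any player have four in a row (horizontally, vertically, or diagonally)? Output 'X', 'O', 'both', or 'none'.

O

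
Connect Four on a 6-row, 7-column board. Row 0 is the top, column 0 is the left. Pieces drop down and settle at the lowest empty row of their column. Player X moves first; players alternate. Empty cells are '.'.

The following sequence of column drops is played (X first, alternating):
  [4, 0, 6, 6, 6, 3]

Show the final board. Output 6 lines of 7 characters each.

Answer: .......
.......
.......
......X
......O
O..OX.X

Derivation:
Move 1: X drops in col 4, lands at row 5
Move 2: O drops in col 0, lands at row 5
Move 3: X drops in col 6, lands at row 5
Move 4: O drops in col 6, lands at row 4
Move 5: X drops in col 6, lands at row 3
Move 6: O drops in col 3, lands at row 5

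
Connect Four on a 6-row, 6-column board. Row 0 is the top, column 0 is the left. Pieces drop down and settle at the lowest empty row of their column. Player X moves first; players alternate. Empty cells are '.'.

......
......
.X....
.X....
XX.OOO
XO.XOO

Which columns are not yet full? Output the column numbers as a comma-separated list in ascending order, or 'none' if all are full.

Answer: 0,1,2,3,4,5

Derivation:
col 0: top cell = '.' → open
col 1: top cell = '.' → open
col 2: top cell = '.' → open
col 3: top cell = '.' → open
col 4: top cell = '.' → open
col 5: top cell = '.' → open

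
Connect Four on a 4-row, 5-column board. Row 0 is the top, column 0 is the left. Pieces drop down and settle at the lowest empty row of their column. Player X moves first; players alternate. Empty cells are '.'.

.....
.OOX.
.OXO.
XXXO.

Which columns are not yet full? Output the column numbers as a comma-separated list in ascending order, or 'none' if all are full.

col 0: top cell = '.' → open
col 1: top cell = '.' → open
col 2: top cell = '.' → open
col 3: top cell = '.' → open
col 4: top cell = '.' → open

Answer: 0,1,2,3,4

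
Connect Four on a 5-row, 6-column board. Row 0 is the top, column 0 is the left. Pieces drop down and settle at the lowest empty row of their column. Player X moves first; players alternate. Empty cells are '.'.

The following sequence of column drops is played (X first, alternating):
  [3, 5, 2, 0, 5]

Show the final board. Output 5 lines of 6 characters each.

Move 1: X drops in col 3, lands at row 4
Move 2: O drops in col 5, lands at row 4
Move 3: X drops in col 2, lands at row 4
Move 4: O drops in col 0, lands at row 4
Move 5: X drops in col 5, lands at row 3

Answer: ......
......
......
.....X
O.XX.O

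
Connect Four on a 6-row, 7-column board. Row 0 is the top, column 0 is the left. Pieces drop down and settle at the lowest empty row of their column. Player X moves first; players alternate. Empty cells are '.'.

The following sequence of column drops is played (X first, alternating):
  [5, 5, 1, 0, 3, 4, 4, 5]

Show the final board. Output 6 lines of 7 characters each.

Move 1: X drops in col 5, lands at row 5
Move 2: O drops in col 5, lands at row 4
Move 3: X drops in col 1, lands at row 5
Move 4: O drops in col 0, lands at row 5
Move 5: X drops in col 3, lands at row 5
Move 6: O drops in col 4, lands at row 5
Move 7: X drops in col 4, lands at row 4
Move 8: O drops in col 5, lands at row 3

Answer: .......
.......
.......
.....O.
....XO.
OX.XOX.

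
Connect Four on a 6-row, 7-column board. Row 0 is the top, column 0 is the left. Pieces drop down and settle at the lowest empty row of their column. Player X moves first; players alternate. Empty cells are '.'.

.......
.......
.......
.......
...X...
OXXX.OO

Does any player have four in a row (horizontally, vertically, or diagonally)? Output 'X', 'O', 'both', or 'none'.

none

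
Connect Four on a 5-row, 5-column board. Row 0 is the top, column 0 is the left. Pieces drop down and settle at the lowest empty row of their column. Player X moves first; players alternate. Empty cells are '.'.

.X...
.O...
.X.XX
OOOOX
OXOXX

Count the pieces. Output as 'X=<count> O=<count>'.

X=8 O=7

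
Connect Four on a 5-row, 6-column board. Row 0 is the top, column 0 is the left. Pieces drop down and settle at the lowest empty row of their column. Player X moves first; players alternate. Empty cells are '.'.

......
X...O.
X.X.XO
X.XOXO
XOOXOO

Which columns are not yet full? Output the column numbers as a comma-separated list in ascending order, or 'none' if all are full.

col 0: top cell = '.' → open
col 1: top cell = '.' → open
col 2: top cell = '.' → open
col 3: top cell = '.' → open
col 4: top cell = '.' → open
col 5: top cell = '.' → open

Answer: 0,1,2,3,4,5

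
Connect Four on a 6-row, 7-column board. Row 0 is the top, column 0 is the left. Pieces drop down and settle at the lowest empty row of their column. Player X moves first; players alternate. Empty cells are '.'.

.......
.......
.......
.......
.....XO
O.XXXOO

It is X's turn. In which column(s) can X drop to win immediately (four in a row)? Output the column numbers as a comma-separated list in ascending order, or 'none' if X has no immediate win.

Answer: 1

Derivation:
col 0: drop X → no win
col 1: drop X → WIN!
col 2: drop X → no win
col 3: drop X → no win
col 4: drop X → no win
col 5: drop X → no win
col 6: drop X → no win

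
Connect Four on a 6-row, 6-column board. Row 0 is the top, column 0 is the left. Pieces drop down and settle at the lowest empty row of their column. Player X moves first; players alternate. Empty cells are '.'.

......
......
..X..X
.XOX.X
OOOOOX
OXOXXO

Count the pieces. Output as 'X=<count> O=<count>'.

X=9 O=9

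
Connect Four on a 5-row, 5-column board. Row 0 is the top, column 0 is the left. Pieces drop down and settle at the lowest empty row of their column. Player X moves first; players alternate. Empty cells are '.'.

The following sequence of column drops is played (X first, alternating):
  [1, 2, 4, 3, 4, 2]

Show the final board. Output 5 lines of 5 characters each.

Answer: .....
.....
.....
..O.X
.XOOX

Derivation:
Move 1: X drops in col 1, lands at row 4
Move 2: O drops in col 2, lands at row 4
Move 3: X drops in col 4, lands at row 4
Move 4: O drops in col 3, lands at row 4
Move 5: X drops in col 4, lands at row 3
Move 6: O drops in col 2, lands at row 3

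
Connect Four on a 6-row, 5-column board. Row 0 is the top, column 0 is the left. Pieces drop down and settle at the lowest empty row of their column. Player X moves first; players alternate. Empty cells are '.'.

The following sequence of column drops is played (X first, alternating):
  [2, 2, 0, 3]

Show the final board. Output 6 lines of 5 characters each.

Move 1: X drops in col 2, lands at row 5
Move 2: O drops in col 2, lands at row 4
Move 3: X drops in col 0, lands at row 5
Move 4: O drops in col 3, lands at row 5

Answer: .....
.....
.....
.....
..O..
X.XO.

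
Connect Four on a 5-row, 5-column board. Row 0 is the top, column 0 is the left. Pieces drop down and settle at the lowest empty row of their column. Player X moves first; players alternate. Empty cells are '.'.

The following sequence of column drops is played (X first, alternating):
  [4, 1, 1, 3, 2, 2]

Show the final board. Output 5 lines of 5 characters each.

Move 1: X drops in col 4, lands at row 4
Move 2: O drops in col 1, lands at row 4
Move 3: X drops in col 1, lands at row 3
Move 4: O drops in col 3, lands at row 4
Move 5: X drops in col 2, lands at row 4
Move 6: O drops in col 2, lands at row 3

Answer: .....
.....
.....
.XO..
.OXOX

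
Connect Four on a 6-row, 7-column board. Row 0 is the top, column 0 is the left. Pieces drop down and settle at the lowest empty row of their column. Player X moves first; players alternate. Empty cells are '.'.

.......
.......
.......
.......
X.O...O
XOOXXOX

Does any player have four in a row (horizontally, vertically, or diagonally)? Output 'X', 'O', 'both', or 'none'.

none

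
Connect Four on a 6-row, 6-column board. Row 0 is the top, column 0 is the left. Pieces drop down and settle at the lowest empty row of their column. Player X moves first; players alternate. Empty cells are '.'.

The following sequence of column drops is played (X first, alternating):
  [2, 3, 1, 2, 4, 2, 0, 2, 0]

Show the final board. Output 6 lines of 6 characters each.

Move 1: X drops in col 2, lands at row 5
Move 2: O drops in col 3, lands at row 5
Move 3: X drops in col 1, lands at row 5
Move 4: O drops in col 2, lands at row 4
Move 5: X drops in col 4, lands at row 5
Move 6: O drops in col 2, lands at row 3
Move 7: X drops in col 0, lands at row 5
Move 8: O drops in col 2, lands at row 2
Move 9: X drops in col 0, lands at row 4

Answer: ......
......
..O...
..O...
X.O...
XXXOX.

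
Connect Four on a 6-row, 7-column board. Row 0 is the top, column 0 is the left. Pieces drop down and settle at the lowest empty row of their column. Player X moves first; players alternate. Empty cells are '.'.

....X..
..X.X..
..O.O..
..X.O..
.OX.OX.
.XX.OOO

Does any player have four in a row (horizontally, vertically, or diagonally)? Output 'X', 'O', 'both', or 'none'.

O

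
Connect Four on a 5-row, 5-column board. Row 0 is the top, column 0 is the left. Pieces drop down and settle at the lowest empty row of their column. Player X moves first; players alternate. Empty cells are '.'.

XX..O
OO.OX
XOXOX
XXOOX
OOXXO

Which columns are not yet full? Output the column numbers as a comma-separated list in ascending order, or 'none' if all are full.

Answer: 2,3

Derivation:
col 0: top cell = 'X' → FULL
col 1: top cell = 'X' → FULL
col 2: top cell = '.' → open
col 3: top cell = '.' → open
col 4: top cell = 'O' → FULL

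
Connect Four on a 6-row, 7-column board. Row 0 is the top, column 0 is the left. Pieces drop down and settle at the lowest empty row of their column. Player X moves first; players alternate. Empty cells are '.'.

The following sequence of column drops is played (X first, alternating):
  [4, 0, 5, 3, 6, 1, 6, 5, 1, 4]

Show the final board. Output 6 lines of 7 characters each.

Move 1: X drops in col 4, lands at row 5
Move 2: O drops in col 0, lands at row 5
Move 3: X drops in col 5, lands at row 5
Move 4: O drops in col 3, lands at row 5
Move 5: X drops in col 6, lands at row 5
Move 6: O drops in col 1, lands at row 5
Move 7: X drops in col 6, lands at row 4
Move 8: O drops in col 5, lands at row 4
Move 9: X drops in col 1, lands at row 4
Move 10: O drops in col 4, lands at row 4

Answer: .......
.......
.......
.......
.X..OOX
OO.OXXX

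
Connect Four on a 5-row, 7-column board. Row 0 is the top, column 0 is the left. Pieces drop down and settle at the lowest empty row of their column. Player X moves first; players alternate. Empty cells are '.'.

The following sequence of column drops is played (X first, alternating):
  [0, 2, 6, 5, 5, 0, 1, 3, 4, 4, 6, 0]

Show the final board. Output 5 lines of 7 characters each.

Answer: .......
.......
O......
O...OXX
XXOOXOX

Derivation:
Move 1: X drops in col 0, lands at row 4
Move 2: O drops in col 2, lands at row 4
Move 3: X drops in col 6, lands at row 4
Move 4: O drops in col 5, lands at row 4
Move 5: X drops in col 5, lands at row 3
Move 6: O drops in col 0, lands at row 3
Move 7: X drops in col 1, lands at row 4
Move 8: O drops in col 3, lands at row 4
Move 9: X drops in col 4, lands at row 4
Move 10: O drops in col 4, lands at row 3
Move 11: X drops in col 6, lands at row 3
Move 12: O drops in col 0, lands at row 2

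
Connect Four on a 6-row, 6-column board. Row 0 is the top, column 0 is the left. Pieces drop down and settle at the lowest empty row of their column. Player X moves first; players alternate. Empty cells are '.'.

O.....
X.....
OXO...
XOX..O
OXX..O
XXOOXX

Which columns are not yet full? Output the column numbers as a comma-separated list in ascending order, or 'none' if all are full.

Answer: 1,2,3,4,5

Derivation:
col 0: top cell = 'O' → FULL
col 1: top cell = '.' → open
col 2: top cell = '.' → open
col 3: top cell = '.' → open
col 4: top cell = '.' → open
col 5: top cell = '.' → open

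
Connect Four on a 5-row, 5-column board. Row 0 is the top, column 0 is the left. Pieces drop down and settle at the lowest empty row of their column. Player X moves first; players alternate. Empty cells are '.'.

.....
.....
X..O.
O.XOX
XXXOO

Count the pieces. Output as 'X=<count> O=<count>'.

X=6 O=5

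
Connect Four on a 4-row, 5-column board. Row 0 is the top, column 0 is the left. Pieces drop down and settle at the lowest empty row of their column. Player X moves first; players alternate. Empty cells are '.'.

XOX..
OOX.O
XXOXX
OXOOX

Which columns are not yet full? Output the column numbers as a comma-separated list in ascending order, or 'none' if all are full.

col 0: top cell = 'X' → FULL
col 1: top cell = 'O' → FULL
col 2: top cell = 'X' → FULL
col 3: top cell = '.' → open
col 4: top cell = '.' → open

Answer: 3,4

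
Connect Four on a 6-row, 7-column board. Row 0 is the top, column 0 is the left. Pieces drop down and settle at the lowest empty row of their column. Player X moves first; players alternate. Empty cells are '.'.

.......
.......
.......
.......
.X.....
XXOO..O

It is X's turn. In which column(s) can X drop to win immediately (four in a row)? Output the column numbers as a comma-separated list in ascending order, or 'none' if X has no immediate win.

col 0: drop X → no win
col 1: drop X → no win
col 2: drop X → no win
col 3: drop X → no win
col 4: drop X → no win
col 5: drop X → no win
col 6: drop X → no win

Answer: none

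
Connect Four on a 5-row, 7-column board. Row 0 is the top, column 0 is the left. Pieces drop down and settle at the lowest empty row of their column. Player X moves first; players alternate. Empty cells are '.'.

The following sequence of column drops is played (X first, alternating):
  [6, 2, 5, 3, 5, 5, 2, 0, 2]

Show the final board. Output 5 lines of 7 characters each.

Answer: .......
.......
..X..O.
..X..X.
O.OO.XX

Derivation:
Move 1: X drops in col 6, lands at row 4
Move 2: O drops in col 2, lands at row 4
Move 3: X drops in col 5, lands at row 4
Move 4: O drops in col 3, lands at row 4
Move 5: X drops in col 5, lands at row 3
Move 6: O drops in col 5, lands at row 2
Move 7: X drops in col 2, lands at row 3
Move 8: O drops in col 0, lands at row 4
Move 9: X drops in col 2, lands at row 2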